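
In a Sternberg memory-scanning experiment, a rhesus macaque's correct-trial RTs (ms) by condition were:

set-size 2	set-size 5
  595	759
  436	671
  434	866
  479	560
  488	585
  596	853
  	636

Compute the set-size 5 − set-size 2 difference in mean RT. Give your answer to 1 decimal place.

M(set-size 2) = 3028/6 = 504.667
M(set-size 5) = 4930/7 = 704.286
Difference = 704.286 − 504.667 = 199.619 ms

199.6 ms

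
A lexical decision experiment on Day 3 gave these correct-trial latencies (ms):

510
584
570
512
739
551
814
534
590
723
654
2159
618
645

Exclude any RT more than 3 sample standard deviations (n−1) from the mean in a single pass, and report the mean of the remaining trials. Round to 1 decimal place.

n = 14, ΣRT = 10203, M = 728.786
Σ(x−M)² = 2307648.36; s = √(2307648.36/13) = 421.321
Cutoffs: 728.786 ± 3·421.321 → [-535.2, 1992.7]
Outside: 2159 → excluded.
Retained (n=13): Σ = 8044, mean = 8044/13 = 618.769

618.8 ms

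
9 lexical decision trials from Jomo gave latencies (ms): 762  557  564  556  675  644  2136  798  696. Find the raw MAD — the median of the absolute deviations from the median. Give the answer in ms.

Sorted: 556, 557, 564, 644, 675, 696, 762, 798, 2136 → median = 675
|x − 675|: 87, 118, 111, 119, 0, 31, 1461, 123, 21
Sorted deviations: 0, 21, 31, 87, 111, 118, 119, 123, 1461 → MAD = 111

111 ms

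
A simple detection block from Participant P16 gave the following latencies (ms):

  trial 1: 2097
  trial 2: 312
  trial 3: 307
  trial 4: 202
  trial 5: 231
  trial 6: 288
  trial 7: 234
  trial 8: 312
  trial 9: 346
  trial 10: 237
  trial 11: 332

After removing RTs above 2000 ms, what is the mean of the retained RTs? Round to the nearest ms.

280 ms

Excluded: 2097
Retained (n=10): Σ = 2801
Mean = 2801/10 = 280.1000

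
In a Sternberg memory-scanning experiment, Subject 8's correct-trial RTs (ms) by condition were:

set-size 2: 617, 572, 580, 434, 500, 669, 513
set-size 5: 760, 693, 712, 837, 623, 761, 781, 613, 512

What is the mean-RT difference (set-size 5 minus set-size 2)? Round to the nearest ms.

M(set-size 2) = 3885/7 = 555.000
M(set-size 5) = 6292/9 = 699.111
Difference = 699.111 − 555.000 = 144.111 ms

144 ms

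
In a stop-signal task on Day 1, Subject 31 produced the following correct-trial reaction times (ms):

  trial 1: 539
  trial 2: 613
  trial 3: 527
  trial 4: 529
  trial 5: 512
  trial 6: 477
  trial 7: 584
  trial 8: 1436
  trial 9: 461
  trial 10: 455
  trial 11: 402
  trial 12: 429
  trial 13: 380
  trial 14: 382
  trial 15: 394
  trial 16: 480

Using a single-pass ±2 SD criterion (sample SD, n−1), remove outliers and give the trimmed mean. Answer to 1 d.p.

477.6 ms

n = 16, ΣRT = 8600, M = 537.500
Σ(x−M)² = 935336.00; s = √(935336.00/15) = 249.711
Cutoffs: 537.500 ± 2·249.711 → [38.1, 1036.9]
Outside: 1436 → excluded.
Retained (n=15): Σ = 7164, mean = 7164/15 = 477.600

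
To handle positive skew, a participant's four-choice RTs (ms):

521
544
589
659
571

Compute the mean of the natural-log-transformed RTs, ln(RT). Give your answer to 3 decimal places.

6.354

ln(RT): 6.2558, 6.2989, 6.3784, 6.4907, 6.3474
Σ ln(RT) = 31.7712
Mean = 31.7712/5 = 6.35425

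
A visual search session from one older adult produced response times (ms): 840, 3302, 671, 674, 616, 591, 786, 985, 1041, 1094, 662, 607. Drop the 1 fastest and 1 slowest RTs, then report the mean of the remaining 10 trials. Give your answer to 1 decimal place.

Sorted: 591, 607, 616, 662, 671, 674, 786, 840, 985, 1041, 1094, 3302
Drop lowest 1 (591) and highest 1 (3302)
Remaining (n=10): Σ = 7976, mean = 7976/10 = 797.600

797.6 ms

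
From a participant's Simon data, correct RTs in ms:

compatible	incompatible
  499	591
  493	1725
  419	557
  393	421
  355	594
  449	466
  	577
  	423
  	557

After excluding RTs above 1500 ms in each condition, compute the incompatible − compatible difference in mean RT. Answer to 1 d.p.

88.6 ms

incompatible: exclude 1725
M(compatible) = 2608/6 = 434.667
M(incompatible) = 4186/8 = 523.250
Difference = 523.250 − 434.667 = 88.583 ms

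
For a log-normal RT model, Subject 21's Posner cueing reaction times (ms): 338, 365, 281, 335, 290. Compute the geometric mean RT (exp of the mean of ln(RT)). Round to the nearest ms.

320 ms

ln(RT): 5.8230, 5.8999, 5.6384, 5.8141, 5.6699
Mean ln(RT) = 28.8453/5 = 5.76906
Geometric mean = exp(5.76906) = 320.24 ms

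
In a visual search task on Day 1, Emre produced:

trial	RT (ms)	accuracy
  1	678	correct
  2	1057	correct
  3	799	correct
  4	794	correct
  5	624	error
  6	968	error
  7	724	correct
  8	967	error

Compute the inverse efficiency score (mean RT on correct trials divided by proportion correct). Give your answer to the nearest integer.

Correct trials (n=5): 678, 1057, 799, 794, 724
Mean correct RT = 4052/5 = 810.4000 ms
Proportion correct = 5/8
IES = 810.4000 / (5/8) = 1296.640 ms

1297 ms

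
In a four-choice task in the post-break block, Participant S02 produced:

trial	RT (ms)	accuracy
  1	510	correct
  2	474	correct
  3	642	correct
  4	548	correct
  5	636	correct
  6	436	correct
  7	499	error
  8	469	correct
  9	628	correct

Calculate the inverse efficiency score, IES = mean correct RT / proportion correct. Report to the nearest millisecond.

Correct trials (n=8): 510, 474, 642, 548, 636, 436, 469, 628
Mean correct RT = 4343/8 = 542.8750 ms
Proportion correct = 8/9
IES = 542.8750 / (8/9) = 610.734 ms

611 ms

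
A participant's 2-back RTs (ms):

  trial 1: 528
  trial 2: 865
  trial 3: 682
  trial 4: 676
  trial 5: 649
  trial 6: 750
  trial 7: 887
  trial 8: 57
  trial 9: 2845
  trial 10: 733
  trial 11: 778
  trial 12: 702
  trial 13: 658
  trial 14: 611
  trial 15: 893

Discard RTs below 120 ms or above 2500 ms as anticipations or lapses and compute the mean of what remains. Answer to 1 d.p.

Excluded: 57, 2845
Retained (n=13): Σ = 9412
Mean = 9412/13 = 724.0000

724.0 ms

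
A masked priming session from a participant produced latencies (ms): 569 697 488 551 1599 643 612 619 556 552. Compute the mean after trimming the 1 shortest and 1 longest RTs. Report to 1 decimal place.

Sorted: 488, 551, 552, 556, 569, 612, 619, 643, 697, 1599
Drop lowest 1 (488) and highest 1 (1599)
Remaining (n=8): Σ = 4799, mean = 4799/8 = 599.875

599.9 ms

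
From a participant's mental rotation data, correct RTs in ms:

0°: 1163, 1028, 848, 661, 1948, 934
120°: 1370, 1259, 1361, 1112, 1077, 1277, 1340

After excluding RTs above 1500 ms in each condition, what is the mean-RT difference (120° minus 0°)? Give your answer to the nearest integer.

330 ms

0°: exclude 1948
M(0°) = 4634/5 = 926.800
M(120°) = 8796/7 = 1256.571
Difference = 1256.571 − 926.800 = 329.771 ms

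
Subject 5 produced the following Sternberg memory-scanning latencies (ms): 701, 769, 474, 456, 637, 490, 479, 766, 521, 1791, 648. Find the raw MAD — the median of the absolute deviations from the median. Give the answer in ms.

Sorted: 456, 474, 479, 490, 521, 637, 648, 701, 766, 769, 1791 → median = 637
|x − 637|: 64, 132, 163, 181, 0, 147, 158, 129, 116, 1154, 11
Sorted deviations: 0, 11, 64, 116, 129, 132, 147, 158, 163, 181, 1154 → MAD = 132

132 ms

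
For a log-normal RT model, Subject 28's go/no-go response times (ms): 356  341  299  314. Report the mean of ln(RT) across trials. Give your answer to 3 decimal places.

5.789

ln(RT): 5.8749, 5.8319, 5.7004, 5.7494
Σ ln(RT) = 23.1566
Mean = 23.1566/4 = 5.78916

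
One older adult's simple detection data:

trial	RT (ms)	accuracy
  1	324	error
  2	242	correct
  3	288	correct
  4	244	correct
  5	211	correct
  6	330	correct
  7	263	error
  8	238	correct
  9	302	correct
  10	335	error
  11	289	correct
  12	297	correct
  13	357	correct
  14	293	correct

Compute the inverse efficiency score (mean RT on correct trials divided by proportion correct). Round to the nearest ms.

Correct trials (n=11): 242, 288, 244, 211, 330, 238, 302, 289, 297, 357, 293
Mean correct RT = 3091/11 = 281.0000 ms
Proportion correct = 11/14
IES = 281.0000 / (11/14) = 357.636 ms

358 ms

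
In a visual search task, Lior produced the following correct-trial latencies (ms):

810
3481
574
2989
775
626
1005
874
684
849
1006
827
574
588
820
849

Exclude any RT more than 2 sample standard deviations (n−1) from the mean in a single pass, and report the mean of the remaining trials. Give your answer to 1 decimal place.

775.8 ms

n = 16, ΣRT = 17331, M = 1083.188
Σ(x−M)² = 10983780.44; s = √(10983780.44/15) = 855.717
Cutoffs: 1083.188 ± 2·855.717 → [-628.2, 2794.6]
Outside: 2989, 3481 → excluded.
Retained (n=14): Σ = 10861, mean = 10861/14 = 775.786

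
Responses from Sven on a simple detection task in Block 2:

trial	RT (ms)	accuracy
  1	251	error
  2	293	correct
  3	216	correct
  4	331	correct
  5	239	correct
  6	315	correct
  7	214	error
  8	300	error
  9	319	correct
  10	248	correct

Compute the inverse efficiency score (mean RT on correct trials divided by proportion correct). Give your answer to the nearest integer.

Correct trials (n=7): 293, 216, 331, 239, 315, 319, 248
Mean correct RT = 1961/7 = 280.1429 ms
Proportion correct = 7/10
IES = 280.1429 / (7/10) = 400.204 ms

400 ms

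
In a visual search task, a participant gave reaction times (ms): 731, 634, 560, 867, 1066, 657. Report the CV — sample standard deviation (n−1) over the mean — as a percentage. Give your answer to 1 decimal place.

24.7%

n = 6, Σ = 4515, M = 752.5000
Σ(x−M)² = 172073.500; s = √(172073.500/5) = 185.5120
CV = 185.5120 / 752.5000 = 0.24653 = 24.653%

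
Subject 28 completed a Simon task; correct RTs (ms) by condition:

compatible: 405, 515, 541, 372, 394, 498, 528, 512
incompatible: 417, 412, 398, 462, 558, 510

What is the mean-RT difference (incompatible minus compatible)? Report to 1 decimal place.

-11.1 ms

M(compatible) = 3765/8 = 470.625
M(incompatible) = 2757/6 = 459.500
Difference = 459.500 − 470.625 = -11.125 ms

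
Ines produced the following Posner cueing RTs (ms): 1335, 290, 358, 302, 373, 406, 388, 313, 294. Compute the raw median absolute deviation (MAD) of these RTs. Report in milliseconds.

Sorted: 290, 294, 302, 313, 358, 373, 388, 406, 1335 → median = 358
|x − 358|: 977, 68, 0, 56, 15, 48, 30, 45, 64
Sorted deviations: 0, 15, 30, 45, 48, 56, 64, 68, 977 → MAD = 48

48 ms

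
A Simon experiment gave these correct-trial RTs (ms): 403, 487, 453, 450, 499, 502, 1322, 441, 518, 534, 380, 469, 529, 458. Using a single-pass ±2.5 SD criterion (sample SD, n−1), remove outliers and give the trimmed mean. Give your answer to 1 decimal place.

471.0 ms

n = 14, ΣRT = 7445, M = 531.786
Σ(x−M)² = 698758.36; s = √(698758.36/13) = 231.842
Cutoffs: 531.786 ± 2.5·231.842 → [-47.8, 1111.4]
Outside: 1322 → excluded.
Retained (n=13): Σ = 6123, mean = 6123/13 = 471.000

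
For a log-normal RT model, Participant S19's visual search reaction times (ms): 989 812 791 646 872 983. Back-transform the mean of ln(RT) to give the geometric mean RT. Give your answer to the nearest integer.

840 ms

ln(RT): 6.8967, 6.6995, 6.6733, 6.4708, 6.7708, 6.8906
Mean ln(RT) = 40.4017/6 = 6.73362
Geometric mean = exp(6.73362) = 840.18 ms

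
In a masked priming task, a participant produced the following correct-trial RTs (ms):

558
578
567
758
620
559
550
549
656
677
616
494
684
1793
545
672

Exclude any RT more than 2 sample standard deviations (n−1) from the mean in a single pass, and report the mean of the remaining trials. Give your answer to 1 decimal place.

n = 16, ΣRT = 10876, M = 679.750
Σ(x−M)² = 1392793.00; s = √(1392793.00/15) = 304.718
Cutoffs: 679.750 ± 2·304.718 → [70.3, 1289.2]
Outside: 1793 → excluded.
Retained (n=15): Σ = 9083, mean = 9083/15 = 605.533

605.5 ms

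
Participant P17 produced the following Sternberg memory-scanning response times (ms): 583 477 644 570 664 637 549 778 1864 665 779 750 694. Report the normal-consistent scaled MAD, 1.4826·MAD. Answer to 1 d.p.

Sorted: 477, 549, 570, 583, 637, 644, 664, 665, 694, 750, 778, 779, 1864 → median = 664
|x − 664| sorted: 0, 1, 20, 27, 30, 81, 86, 94, 114, 115, 115, 187, 1200 → MAD = 86
Robust SD ≈ 1.4826 × 86 = 127.504

127.5 ms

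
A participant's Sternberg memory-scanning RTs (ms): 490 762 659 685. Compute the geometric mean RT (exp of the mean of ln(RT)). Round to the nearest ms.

ln(RT): 6.1944, 6.6359, 6.4907, 6.5294
Mean ln(RT) = 25.8505/4 = 6.46262
Geometric mean = exp(6.46262) = 640.74 ms

641 ms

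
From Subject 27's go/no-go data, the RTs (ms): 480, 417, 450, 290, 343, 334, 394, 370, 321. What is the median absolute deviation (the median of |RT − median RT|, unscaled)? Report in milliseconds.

Sorted: 290, 321, 334, 343, 370, 394, 417, 450, 480 → median = 370
|x − 370|: 110, 47, 80, 80, 27, 36, 24, 0, 49
Sorted deviations: 0, 24, 27, 36, 47, 49, 80, 80, 110 → MAD = 47

47 ms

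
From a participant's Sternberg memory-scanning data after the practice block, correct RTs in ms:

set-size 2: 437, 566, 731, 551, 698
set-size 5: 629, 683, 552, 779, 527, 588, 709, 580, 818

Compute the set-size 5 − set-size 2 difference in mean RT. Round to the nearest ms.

55 ms

M(set-size 2) = 2983/5 = 596.600
M(set-size 5) = 5865/9 = 651.667
Difference = 651.667 − 596.600 = 55.067 ms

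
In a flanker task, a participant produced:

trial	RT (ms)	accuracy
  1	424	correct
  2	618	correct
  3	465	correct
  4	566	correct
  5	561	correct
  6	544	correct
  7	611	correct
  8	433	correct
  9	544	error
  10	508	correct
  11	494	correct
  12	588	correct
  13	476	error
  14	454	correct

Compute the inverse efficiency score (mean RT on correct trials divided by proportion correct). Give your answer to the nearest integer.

Correct trials (n=12): 424, 618, 465, 566, 561, 544, 611, 433, 508, 494, 588, 454
Mean correct RT = 6266/12 = 522.1667 ms
Proportion correct = 12/14
IES = 522.1667 / (12/14) = 609.194 ms

609 ms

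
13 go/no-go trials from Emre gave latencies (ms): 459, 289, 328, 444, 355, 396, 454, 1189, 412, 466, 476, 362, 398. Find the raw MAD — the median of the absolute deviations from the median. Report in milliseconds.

Sorted: 289, 328, 355, 362, 396, 398, 412, 444, 454, 459, 466, 476, 1189 → median = 412
|x − 412|: 47, 123, 84, 32, 57, 16, 42, 777, 0, 54, 64, 50, 14
Sorted deviations: 0, 14, 16, 32, 42, 47, 50, 54, 57, 64, 84, 123, 777 → MAD = 50

50 ms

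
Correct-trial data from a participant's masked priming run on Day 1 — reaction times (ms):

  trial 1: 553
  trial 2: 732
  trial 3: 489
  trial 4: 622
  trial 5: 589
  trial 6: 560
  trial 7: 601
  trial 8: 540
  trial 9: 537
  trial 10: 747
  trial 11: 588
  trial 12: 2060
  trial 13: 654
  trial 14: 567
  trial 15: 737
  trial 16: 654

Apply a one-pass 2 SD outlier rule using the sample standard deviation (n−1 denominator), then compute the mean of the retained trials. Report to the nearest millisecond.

611 ms

n = 16, ΣRT = 11230, M = 701.875
Σ(x−M)² = 2054715.75; s = √(2054715.75/15) = 370.110
Cutoffs: 701.875 ± 2·370.110 → [-38.3, 1442.1]
Outside: 2060 → excluded.
Retained (n=15): Σ = 9170, mean = 9170/15 = 611.333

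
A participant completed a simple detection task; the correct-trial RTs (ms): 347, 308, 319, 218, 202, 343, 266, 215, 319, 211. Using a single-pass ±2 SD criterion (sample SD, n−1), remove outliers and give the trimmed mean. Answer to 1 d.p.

274.8 ms

n = 10, ΣRT = 2748, M = 274.800
Σ(x−M)² = 31123.60; s = √(31123.60/9) = 58.806
Cutoffs: 274.800 ± 2·58.806 → [157.2, 392.4]
No RTs fall outside the cutoffs; all 10 retained. Mean = 2748/10 = 274.800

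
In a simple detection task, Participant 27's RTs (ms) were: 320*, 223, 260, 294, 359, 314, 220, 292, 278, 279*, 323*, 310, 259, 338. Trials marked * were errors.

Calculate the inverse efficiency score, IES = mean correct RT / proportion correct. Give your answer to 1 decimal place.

Correct trials (n=11): 223, 260, 294, 359, 314, 220, 292, 278, 310, 259, 338
Mean correct RT = 3147/11 = 286.0909 ms
Proportion correct = 11/14
IES = 286.0909 / (11/14) = 364.116 ms

364.1 ms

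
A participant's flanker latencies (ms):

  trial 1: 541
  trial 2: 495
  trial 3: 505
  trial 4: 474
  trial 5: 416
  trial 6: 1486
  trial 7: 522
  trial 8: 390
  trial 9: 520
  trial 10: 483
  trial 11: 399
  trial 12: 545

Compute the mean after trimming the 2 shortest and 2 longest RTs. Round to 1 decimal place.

494.5 ms

Sorted: 390, 399, 416, 474, 483, 495, 505, 520, 522, 541, 545, 1486
Drop lowest 2 (390, 399) and highest 2 (545, 1486)
Remaining (n=8): Σ = 3956, mean = 3956/8 = 494.500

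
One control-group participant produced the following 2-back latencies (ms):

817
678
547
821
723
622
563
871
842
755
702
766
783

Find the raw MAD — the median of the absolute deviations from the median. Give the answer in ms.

66 ms

Sorted: 547, 563, 622, 678, 702, 723, 755, 766, 783, 817, 821, 842, 871 → median = 755
|x − 755|: 62, 77, 208, 66, 32, 133, 192, 116, 87, 0, 53, 11, 28
Sorted deviations: 0, 11, 28, 32, 53, 62, 66, 77, 87, 116, 133, 192, 208 → MAD = 66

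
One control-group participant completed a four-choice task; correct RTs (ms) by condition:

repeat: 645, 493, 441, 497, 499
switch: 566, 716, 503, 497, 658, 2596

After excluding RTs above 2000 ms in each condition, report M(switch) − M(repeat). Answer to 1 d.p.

switch: exclude 2596
M(repeat) = 2575/5 = 515.000
M(switch) = 2940/5 = 588.000
Difference = 588.000 − 515.000 = 73.000 ms

73.0 ms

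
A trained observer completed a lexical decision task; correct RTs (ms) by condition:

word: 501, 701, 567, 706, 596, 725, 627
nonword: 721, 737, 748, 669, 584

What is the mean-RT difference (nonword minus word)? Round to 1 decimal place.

59.9 ms

M(word) = 4423/7 = 631.857
M(nonword) = 3459/5 = 691.800
Difference = 691.800 − 631.857 = 59.943 ms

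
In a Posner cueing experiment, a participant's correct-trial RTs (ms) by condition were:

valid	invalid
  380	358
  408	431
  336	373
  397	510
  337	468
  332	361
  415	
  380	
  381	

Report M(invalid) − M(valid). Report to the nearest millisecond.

M(valid) = 3366/9 = 374.000
M(invalid) = 2501/6 = 416.833
Difference = 416.833 − 374.000 = 42.833 ms

43 ms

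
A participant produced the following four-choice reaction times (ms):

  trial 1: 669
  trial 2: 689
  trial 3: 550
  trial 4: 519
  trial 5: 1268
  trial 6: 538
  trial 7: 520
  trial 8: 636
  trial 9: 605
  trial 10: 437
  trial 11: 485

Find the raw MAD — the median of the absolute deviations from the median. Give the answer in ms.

Sorted: 437, 485, 519, 520, 538, 550, 605, 636, 669, 689, 1268 → median = 550
|x − 550|: 119, 139, 0, 31, 718, 12, 30, 86, 55, 113, 65
Sorted deviations: 0, 12, 30, 31, 55, 65, 86, 113, 119, 139, 718 → MAD = 65

65 ms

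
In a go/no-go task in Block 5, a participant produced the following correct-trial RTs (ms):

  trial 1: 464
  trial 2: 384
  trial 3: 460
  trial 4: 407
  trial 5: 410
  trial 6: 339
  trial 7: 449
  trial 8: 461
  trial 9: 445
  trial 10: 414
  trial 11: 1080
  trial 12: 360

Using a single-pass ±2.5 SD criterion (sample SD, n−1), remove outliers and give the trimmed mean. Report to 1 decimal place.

417.5 ms

n = 12, ΣRT = 5673, M = 472.750
Σ(x−M)² = 420654.25; s = √(420654.25/11) = 195.554
Cutoffs: 472.750 ± 2.5·195.554 → [-16.1, 961.6]
Outside: 1080 → excluded.
Retained (n=11): Σ = 4593, mean = 4593/11 = 417.545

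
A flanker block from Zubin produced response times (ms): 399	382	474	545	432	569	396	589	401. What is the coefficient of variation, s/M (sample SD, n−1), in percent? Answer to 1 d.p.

n = 9, Σ = 4187, M = 465.2222
Σ(x−M)² = 53863.556; s = √(53863.556/8) = 82.0545
CV = 82.0545 / 465.2222 = 0.17638 = 17.638%

17.6%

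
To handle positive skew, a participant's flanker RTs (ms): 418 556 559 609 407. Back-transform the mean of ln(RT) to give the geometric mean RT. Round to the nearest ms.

503 ms

ln(RT): 6.0355, 6.3208, 6.3261, 6.4118, 6.0088
Mean ln(RT) = 31.1030/5 = 6.22061
Geometric mean = exp(6.22061) = 503.01 ms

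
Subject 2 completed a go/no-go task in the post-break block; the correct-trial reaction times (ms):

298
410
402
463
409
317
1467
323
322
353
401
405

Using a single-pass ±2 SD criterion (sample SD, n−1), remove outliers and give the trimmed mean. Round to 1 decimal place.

n = 12, ΣRT = 5570, M = 464.167
Σ(x−M)² = 1124775.67; s = √(1124775.67/11) = 319.769
Cutoffs: 464.167 ± 2·319.769 → [-175.4, 1103.7]
Outside: 1467 → excluded.
Retained (n=11): Σ = 4103, mean = 4103/11 = 373.000

373.0 ms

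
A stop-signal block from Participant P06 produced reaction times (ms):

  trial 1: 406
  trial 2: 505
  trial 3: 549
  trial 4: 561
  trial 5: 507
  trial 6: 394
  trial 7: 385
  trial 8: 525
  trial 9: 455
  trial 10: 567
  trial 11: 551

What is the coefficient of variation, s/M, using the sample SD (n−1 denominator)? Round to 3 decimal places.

0.142

n = 11, Σ = 5405, M = 491.3636
Σ(x−M)² = 48412.545; s = √(48412.545/10) = 69.5791
CV = 69.5791 / 491.3636 = 0.14160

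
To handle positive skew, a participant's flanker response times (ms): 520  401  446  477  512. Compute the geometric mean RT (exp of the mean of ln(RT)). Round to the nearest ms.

469 ms

ln(RT): 6.2538, 5.9940, 6.1003, 6.1675, 6.2383
Mean ln(RT) = 30.7540/5 = 6.15079
Geometric mean = exp(6.15079) = 469.09 ms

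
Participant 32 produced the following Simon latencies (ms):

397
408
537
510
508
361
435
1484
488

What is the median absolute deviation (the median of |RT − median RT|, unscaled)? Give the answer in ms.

Sorted: 361, 397, 408, 435, 488, 508, 510, 537, 1484 → median = 488
|x − 488|: 91, 80, 49, 22, 20, 127, 53, 996, 0
Sorted deviations: 0, 20, 22, 49, 53, 80, 91, 127, 996 → MAD = 53

53 ms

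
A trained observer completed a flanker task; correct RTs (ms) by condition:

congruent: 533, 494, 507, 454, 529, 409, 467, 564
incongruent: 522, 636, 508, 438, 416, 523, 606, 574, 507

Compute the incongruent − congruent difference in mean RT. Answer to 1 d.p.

M(congruent) = 3957/8 = 494.625
M(incongruent) = 4730/9 = 525.556
Difference = 525.556 − 494.625 = 30.931 ms

30.9 ms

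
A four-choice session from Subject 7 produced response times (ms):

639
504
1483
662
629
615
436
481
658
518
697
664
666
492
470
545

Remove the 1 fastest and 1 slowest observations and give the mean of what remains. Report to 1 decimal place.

Sorted: 436, 470, 481, 492, 504, 518, 545, 615, 629, 639, 658, 662, 664, 666, 697, 1483
Drop lowest 1 (436) and highest 1 (1483)
Remaining (n=14): Σ = 8240, mean = 8240/14 = 588.571

588.6 ms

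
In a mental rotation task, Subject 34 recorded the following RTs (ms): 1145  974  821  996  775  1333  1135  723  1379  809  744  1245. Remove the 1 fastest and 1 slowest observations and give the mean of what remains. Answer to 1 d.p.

997.7 ms

Sorted: 723, 744, 775, 809, 821, 974, 996, 1135, 1145, 1245, 1333, 1379
Drop lowest 1 (723) and highest 1 (1379)
Remaining (n=10): Σ = 9977, mean = 9977/10 = 997.700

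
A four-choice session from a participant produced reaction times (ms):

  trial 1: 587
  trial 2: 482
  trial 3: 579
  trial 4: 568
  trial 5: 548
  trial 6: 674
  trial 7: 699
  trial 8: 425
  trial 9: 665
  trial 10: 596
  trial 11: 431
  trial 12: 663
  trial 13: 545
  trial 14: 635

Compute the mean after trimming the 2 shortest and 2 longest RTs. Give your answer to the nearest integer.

587 ms

Sorted: 425, 431, 482, 545, 548, 568, 579, 587, 596, 635, 663, 665, 674, 699
Drop lowest 2 (425, 431) and highest 2 (674, 699)
Remaining (n=10): Σ = 5868, mean = 5868/10 = 586.800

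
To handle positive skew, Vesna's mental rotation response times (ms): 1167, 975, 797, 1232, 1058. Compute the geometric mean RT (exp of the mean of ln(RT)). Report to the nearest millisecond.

1034 ms

ln(RT): 7.0622, 6.8824, 6.6809, 7.1164, 6.9641
Mean ln(RT) = 34.7060/5 = 6.94120
Geometric mean = exp(6.94120) = 1034.01 ms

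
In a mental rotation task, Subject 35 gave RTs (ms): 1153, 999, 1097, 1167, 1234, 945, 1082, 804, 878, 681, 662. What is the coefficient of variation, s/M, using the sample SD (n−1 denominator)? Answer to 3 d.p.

0.202

n = 11, Σ = 10702, M = 972.9091
Σ(x−M)² = 386444.909; s = √(386444.909/10) = 196.5820
CV = 196.5820 / 972.9091 = 0.20206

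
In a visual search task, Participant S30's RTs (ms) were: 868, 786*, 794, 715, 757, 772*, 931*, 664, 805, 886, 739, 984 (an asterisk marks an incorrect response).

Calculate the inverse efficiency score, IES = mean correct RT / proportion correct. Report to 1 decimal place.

Correct trials (n=9): 868, 794, 715, 757, 664, 805, 886, 739, 984
Mean correct RT = 7212/9 = 801.3333 ms
Proportion correct = 9/12
IES = 801.3333 / (9/12) = 1068.444 ms

1068.4 ms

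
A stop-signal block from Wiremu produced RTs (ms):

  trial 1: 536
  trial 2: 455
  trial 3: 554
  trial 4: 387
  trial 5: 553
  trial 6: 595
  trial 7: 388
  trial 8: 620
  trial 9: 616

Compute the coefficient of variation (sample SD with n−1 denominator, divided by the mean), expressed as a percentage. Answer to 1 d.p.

17.5%

n = 9, Σ = 4704, M = 522.6667
Σ(x−M)² = 66616.000; s = √(66616.000/8) = 91.2524
CV = 91.2524 / 522.6667 = 0.17459 = 17.459%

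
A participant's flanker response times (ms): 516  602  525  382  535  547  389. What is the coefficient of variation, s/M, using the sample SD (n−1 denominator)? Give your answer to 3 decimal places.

0.165

n = 7, Σ = 3496, M = 499.4286
Σ(x−M)² = 40961.714; s = √(40961.714/6) = 82.6254
CV = 82.6254 / 499.4286 = 0.16544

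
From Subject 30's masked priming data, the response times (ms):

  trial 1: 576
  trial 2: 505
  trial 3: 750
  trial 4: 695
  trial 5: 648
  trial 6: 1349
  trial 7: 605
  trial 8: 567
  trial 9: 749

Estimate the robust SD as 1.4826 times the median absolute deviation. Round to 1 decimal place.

120.1 ms

Sorted: 505, 567, 576, 605, 648, 695, 749, 750, 1349 → median = 648
|x − 648| sorted: 0, 43, 47, 72, 81, 101, 102, 143, 701 → MAD = 81
Robust SD ≈ 1.4826 × 81 = 120.091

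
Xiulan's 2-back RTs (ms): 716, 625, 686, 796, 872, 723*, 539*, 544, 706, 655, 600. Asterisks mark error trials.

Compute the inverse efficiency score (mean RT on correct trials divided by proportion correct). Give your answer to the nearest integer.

Correct trials (n=9): 716, 625, 686, 796, 872, 544, 706, 655, 600
Mean correct RT = 6200/9 = 688.8889 ms
Proportion correct = 9/11
IES = 688.8889 / (9/11) = 841.975 ms

842 ms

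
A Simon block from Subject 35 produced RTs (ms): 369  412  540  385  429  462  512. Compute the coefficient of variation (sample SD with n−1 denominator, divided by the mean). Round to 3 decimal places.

n = 7, Σ = 3109, M = 444.1429
Σ(x−M)² = 24518.857; s = √(24518.857/6) = 63.9256
CV = 63.9256 / 444.1429 = 0.14393

0.144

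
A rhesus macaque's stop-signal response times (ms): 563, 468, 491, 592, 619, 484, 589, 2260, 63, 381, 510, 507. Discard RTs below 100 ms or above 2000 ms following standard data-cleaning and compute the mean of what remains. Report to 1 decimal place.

Excluded: 63, 2260
Retained (n=10): Σ = 5204
Mean = 5204/10 = 520.4000

520.4 ms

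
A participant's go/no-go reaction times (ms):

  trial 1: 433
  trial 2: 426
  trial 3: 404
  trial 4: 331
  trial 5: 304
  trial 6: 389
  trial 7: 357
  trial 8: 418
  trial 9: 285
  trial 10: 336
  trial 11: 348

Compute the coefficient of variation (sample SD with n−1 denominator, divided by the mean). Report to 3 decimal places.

0.138

n = 11, Σ = 4031, M = 366.4545
Σ(x−M)² = 25698.727; s = √(25698.727/10) = 50.6939
CV = 50.6939 / 366.4545 = 0.13834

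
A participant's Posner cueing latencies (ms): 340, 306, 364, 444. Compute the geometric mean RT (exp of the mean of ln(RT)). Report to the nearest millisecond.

ln(RT): 5.8289, 5.7236, 5.8972, 6.0958
Mean ln(RT) = 23.5455/4 = 5.88638
Geometric mean = exp(5.88638) = 360.10 ms

360 ms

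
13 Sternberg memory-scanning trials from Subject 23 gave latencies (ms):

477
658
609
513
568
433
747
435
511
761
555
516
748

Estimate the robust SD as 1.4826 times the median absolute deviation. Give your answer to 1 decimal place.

115.6 ms

Sorted: 433, 435, 477, 511, 513, 516, 555, 568, 609, 658, 747, 748, 761 → median = 555
|x − 555| sorted: 0, 13, 39, 42, 44, 54, 78, 103, 120, 122, 192, 193, 206 → MAD = 78
Robust SD ≈ 1.4826 × 78 = 115.643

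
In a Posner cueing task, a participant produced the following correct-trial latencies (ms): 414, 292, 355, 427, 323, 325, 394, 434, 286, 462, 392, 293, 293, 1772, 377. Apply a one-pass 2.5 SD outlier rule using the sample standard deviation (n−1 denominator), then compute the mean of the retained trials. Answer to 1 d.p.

n = 15, ΣRT = 6839, M = 455.933
Σ(x−M)² = 1903146.93; s = √(1903146.93/14) = 368.699
Cutoffs: 455.933 ± 2.5·368.699 → [-465.8, 1377.7]
Outside: 1772 → excluded.
Retained (n=14): Σ = 5067, mean = 5067/14 = 361.929

361.9 ms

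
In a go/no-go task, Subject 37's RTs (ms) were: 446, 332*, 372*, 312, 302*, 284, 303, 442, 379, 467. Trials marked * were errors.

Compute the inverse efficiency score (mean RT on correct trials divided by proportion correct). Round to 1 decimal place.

537.3 ms

Correct trials (n=7): 446, 312, 284, 303, 442, 379, 467
Mean correct RT = 2633/7 = 376.1429 ms
Proportion correct = 7/10
IES = 376.1429 / (7/10) = 537.347 ms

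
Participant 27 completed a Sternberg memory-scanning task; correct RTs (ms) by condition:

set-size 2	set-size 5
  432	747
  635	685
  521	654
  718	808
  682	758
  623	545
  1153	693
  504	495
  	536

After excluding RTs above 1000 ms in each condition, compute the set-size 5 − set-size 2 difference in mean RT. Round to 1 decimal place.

70.0 ms

set-size 2: exclude 1153
M(set-size 2) = 4115/7 = 587.857
M(set-size 5) = 5921/9 = 657.889
Difference = 657.889 − 587.857 = 70.032 ms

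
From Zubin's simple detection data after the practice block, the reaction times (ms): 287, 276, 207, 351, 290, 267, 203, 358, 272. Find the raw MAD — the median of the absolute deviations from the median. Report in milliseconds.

Sorted: 203, 207, 267, 272, 276, 287, 290, 351, 358 → median = 276
|x − 276|: 11, 0, 69, 75, 14, 9, 73, 82, 4
Sorted deviations: 0, 4, 9, 11, 14, 69, 73, 75, 82 → MAD = 14

14 ms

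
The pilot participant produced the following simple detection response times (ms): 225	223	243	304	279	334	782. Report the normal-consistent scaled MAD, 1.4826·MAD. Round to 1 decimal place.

Sorted: 223, 225, 243, 279, 304, 334, 782 → median = 279
|x − 279| sorted: 0, 25, 36, 54, 55, 56, 503 → MAD = 54
Robust SD ≈ 1.4826 × 54 = 80.060

80.1 ms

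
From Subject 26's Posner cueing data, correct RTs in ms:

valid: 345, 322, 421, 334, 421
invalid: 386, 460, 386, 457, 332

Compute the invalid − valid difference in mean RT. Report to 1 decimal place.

35.6 ms

M(valid) = 1843/5 = 368.600
M(invalid) = 2021/5 = 404.200
Difference = 404.200 − 368.600 = 35.600 ms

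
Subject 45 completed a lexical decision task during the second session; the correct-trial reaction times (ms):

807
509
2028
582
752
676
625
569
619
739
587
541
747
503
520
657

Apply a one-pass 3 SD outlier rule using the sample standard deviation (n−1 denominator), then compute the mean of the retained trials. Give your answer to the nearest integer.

n = 16, ΣRT = 11461, M = 716.312
Σ(x−M)² = 1968645.44; s = √(1968645.44/15) = 362.275
Cutoffs: 716.312 ± 3·362.275 → [-370.5, 1803.1]
Outside: 2028 → excluded.
Retained (n=15): Σ = 9433, mean = 9433/15 = 628.867

629 ms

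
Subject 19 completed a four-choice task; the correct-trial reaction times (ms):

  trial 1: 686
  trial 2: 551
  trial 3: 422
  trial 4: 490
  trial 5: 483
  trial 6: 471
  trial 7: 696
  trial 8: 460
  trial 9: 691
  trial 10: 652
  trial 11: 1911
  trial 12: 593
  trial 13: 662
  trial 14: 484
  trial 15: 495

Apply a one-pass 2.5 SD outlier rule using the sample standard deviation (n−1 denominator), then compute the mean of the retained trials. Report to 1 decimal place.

559.7 ms

n = 15, ΣRT = 9747, M = 649.800
Σ(x−M)² = 1833606.40; s = √(1833606.40/14) = 361.900
Cutoffs: 649.800 ± 2.5·361.900 → [-255.0, 1554.6]
Outside: 1911 → excluded.
Retained (n=14): Σ = 7836, mean = 7836/14 = 559.714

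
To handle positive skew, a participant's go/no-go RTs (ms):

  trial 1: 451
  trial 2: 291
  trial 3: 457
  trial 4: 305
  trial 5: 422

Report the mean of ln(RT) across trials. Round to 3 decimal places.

ln(RT): 6.1115, 5.6733, 6.1247, 5.7203, 6.0450
Σ ln(RT) = 29.6748
Mean = 29.6748/5 = 5.93496

5.935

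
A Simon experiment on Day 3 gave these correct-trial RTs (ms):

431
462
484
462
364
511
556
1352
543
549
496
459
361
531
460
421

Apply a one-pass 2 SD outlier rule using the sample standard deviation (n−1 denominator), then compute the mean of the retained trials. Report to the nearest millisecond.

473 ms

n = 16, ΣRT = 8442, M = 527.625
Σ(x−M)² = 777421.75; s = √(777421.75/15) = 227.658
Cutoffs: 527.625 ± 2·227.658 → [72.3, 982.9]
Outside: 1352 → excluded.
Retained (n=15): Σ = 7090, mean = 7090/15 = 472.667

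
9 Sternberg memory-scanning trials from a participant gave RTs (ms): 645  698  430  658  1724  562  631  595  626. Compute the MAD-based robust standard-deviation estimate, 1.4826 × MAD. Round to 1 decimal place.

Sorted: 430, 562, 595, 626, 631, 645, 658, 698, 1724 → median = 631
|x − 631| sorted: 0, 5, 14, 27, 36, 67, 69, 201, 1093 → MAD = 36
Robust SD ≈ 1.4826 × 36 = 53.374

53.4 ms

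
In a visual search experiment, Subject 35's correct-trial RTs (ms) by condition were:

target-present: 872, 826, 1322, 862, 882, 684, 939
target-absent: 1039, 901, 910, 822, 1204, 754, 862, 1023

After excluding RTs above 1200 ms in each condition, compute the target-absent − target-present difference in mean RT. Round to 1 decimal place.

target-present: exclude 1322
target-absent: exclude 1204
M(target-present) = 5065/6 = 844.167
M(target-absent) = 6311/7 = 901.571
Difference = 901.571 − 844.167 = 57.405 ms

57.4 ms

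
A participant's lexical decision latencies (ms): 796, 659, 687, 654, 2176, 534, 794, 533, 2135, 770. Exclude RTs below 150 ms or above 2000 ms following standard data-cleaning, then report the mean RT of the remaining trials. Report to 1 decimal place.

Excluded: 2135, 2176
Retained (n=8): Σ = 5427
Mean = 5427/8 = 678.3750

678.4 ms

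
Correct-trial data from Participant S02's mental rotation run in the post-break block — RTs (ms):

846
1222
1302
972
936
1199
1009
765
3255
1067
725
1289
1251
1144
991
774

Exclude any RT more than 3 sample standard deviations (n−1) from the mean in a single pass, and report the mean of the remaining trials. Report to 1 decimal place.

n = 16, ΣRT = 18747, M = 1171.688
Σ(x−M)² = 5175919.44; s = √(5175919.44/15) = 587.419
Cutoffs: 1171.688 ± 3·587.419 → [-590.6, 2933.9]
Outside: 3255 → excluded.
Retained (n=15): Σ = 15492, mean = 15492/15 = 1032.800

1032.8 ms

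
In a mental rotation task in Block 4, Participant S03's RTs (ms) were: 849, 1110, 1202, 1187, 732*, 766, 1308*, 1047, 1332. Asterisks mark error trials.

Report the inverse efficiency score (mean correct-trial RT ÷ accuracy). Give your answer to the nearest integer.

1376 ms

Correct trials (n=7): 849, 1110, 1202, 1187, 766, 1047, 1332
Mean correct RT = 7493/7 = 1070.4286 ms
Proportion correct = 7/9
IES = 1070.4286 / (7/9) = 1376.265 ms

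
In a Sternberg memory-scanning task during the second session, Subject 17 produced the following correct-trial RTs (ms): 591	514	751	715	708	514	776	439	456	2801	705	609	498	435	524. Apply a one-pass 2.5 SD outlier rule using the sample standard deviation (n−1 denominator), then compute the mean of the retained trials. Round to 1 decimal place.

n = 15, ΣRT = 11036, M = 735.733
Σ(x−M)² = 4762754.93; s = √(4762754.93/14) = 583.264
Cutoffs: 735.733 ± 2.5·583.264 → [-722.4, 2193.9]
Outside: 2801 → excluded.
Retained (n=14): Σ = 8235, mean = 8235/14 = 588.214

588.2 ms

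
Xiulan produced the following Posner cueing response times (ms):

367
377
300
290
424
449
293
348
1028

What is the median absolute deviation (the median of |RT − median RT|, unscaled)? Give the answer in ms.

67 ms

Sorted: 290, 293, 300, 348, 367, 377, 424, 449, 1028 → median = 367
|x − 367|: 0, 10, 67, 77, 57, 82, 74, 19, 661
Sorted deviations: 0, 10, 19, 57, 67, 74, 77, 82, 661 → MAD = 67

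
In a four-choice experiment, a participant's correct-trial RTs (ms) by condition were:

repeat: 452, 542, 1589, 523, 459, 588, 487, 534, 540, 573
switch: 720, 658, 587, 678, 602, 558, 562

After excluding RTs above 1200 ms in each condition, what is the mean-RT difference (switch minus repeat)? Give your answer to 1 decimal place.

101.6 ms

repeat: exclude 1589
M(repeat) = 4698/9 = 522.000
M(switch) = 4365/7 = 623.571
Difference = 623.571 − 522.000 = 101.571 ms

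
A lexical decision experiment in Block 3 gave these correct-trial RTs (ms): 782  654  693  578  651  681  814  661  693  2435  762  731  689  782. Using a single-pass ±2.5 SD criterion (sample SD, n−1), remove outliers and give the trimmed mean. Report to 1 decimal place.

n = 14, ΣRT = 11606, M = 829.000
Σ(x−M)² = 2830002.00; s = √(2830002.00/13) = 466.575
Cutoffs: 829.000 ± 2.5·466.575 → [-337.4, 1995.4]
Outside: 2435 → excluded.
Retained (n=13): Σ = 9171, mean = 9171/13 = 705.462

705.5 ms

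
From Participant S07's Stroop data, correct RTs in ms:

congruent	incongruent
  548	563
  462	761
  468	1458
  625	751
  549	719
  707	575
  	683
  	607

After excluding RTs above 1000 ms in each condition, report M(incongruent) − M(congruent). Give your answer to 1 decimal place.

105.7 ms

incongruent: exclude 1458
M(congruent) = 3359/6 = 559.833
M(incongruent) = 4659/7 = 665.571
Difference = 665.571 − 559.833 = 105.738 ms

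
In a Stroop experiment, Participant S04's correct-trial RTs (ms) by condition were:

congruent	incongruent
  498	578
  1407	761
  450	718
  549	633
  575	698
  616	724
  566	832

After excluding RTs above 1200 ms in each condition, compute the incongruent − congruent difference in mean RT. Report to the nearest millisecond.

congruent: exclude 1407
M(congruent) = 3254/6 = 542.333
M(incongruent) = 4944/7 = 706.286
Difference = 706.286 − 542.333 = 163.952 ms

164 ms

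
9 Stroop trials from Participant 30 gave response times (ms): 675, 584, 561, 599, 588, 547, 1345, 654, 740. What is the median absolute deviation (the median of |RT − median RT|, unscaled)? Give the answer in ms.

52 ms

Sorted: 547, 561, 584, 588, 599, 654, 675, 740, 1345 → median = 599
|x − 599|: 76, 15, 38, 0, 11, 52, 746, 55, 141
Sorted deviations: 0, 11, 15, 38, 52, 55, 76, 141, 746 → MAD = 52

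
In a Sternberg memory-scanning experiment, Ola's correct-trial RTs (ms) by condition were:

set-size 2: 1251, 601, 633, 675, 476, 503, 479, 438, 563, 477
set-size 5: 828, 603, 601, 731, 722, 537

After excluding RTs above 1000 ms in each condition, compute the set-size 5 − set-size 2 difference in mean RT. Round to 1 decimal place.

set-size 2: exclude 1251
M(set-size 2) = 4845/9 = 538.333
M(set-size 5) = 4022/6 = 670.333
Difference = 670.333 − 538.333 = 132.000 ms

132.0 ms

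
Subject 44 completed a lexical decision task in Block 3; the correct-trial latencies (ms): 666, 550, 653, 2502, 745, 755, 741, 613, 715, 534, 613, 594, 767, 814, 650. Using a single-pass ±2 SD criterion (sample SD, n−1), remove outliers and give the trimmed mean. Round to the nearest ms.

n = 15, ΣRT = 11912, M = 794.133
Σ(x−M)² = 3221023.73; s = √(3221023.73/14) = 479.659
Cutoffs: 794.133 ± 2·479.659 → [-165.2, 1753.5]
Outside: 2502 → excluded.
Retained (n=14): Σ = 9410, mean = 9410/14 = 672.143

672 ms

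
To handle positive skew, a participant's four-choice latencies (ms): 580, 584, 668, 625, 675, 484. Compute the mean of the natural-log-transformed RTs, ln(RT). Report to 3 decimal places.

6.395

ln(RT): 6.3630, 6.3699, 6.5043, 6.4378, 6.5147, 6.1821
Σ ln(RT) = 38.3718
Mean = 38.3718/6 = 6.39529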